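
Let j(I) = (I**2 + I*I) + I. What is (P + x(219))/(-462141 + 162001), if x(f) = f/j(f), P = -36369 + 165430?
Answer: -2832889/6588073 ≈ -0.43000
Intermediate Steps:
j(I) = I + 2*I**2 (j(I) = (I**2 + I**2) + I = 2*I**2 + I = I + 2*I**2)
P = 129061
x(f) = 1/(1 + 2*f) (x(f) = f/((f*(1 + 2*f))) = f*(1/(f*(1 + 2*f))) = 1/(1 + 2*f))
(P + x(219))/(-462141 + 162001) = (129061 + 1/(1 + 2*219))/(-462141 + 162001) = (129061 + 1/(1 + 438))/(-300140) = (129061 + 1/439)*(-1/300140) = (56657780/439)*(-1/300140) = -2832889/6588073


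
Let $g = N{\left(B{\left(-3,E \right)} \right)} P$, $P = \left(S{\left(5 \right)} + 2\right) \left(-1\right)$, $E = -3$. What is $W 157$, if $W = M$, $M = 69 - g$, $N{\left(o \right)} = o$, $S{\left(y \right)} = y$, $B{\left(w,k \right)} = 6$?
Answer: $17427$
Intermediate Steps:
$P = -7$ ($P = \left(5 + 2\right) \left(-1\right) = 7 \left(-1\right) = -7$)
$g = -42$ ($g = 6 \left(-7\right) = -42$)
$M = 111$ ($M = 69 - -42 = 69 + 42 = 111$)
$W = 111$
$W 157 = 111 \cdot 157 = 17427$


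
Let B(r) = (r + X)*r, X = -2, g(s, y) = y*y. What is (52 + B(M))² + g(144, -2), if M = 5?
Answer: 4493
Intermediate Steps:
g(s, y) = y²
B(r) = r*(-2 + r) (B(r) = (r - 2)*r = (-2 + r)*r = r*(-2 + r))
(52 + B(M))² + g(144, -2) = (52 + 5*(-2 + 5))² + (-2)² = (52 + 5*3)² + 4 = (52 + 15)² + 4 = 67² + 4 = 4489 + 4 = 4493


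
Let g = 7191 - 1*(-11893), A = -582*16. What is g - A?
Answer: 28396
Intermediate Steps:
A = -9312
g = 19084 (g = 7191 + 11893 = 19084)
g - A = 19084 - 1*(-9312) = 19084 + 9312 = 28396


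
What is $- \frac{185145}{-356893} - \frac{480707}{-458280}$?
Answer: $\frac{256409213951}{163556924040} \approx 1.5677$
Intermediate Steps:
$- \frac{185145}{-356893} - \frac{480707}{-458280} = \left(-185145\right) \left(- \frac{1}{356893}\right) - - \frac{480707}{458280} = \frac{185145}{356893} + \frac{480707}{458280} = \frac{256409213951}{163556924040}$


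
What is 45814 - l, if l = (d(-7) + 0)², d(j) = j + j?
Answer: 45618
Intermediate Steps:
d(j) = 2*j
l = 196 (l = (2*(-7) + 0)² = (-14 + 0)² = (-14)² = 196)
45814 - l = 45814 - 1*196 = 45814 - 196 = 45618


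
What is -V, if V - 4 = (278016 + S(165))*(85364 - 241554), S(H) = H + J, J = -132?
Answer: 43428473306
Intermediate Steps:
S(H) = -132 + H (S(H) = H - 132 = -132 + H)
V = -43428473306 (V = 4 + (278016 + (-132 + 165))*(85364 - 241554) = 4 + (278016 + 33)*(-156190) = 4 + 278049*(-156190) = 4 - 43428473310 = -43428473306)
-V = -1*(-43428473306) = 43428473306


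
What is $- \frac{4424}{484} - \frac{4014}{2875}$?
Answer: $- \frac{3665444}{347875} \approx -10.537$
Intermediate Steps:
$- \frac{4424}{484} - \frac{4014}{2875} = \left(-4424\right) \frac{1}{484} - \frac{4014}{2875} = - \frac{1106}{121} - \frac{4014}{2875} = - \frac{3665444}{347875}$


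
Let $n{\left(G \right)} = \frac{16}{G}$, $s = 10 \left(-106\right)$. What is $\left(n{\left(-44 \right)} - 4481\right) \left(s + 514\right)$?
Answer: $\frac{26915070}{11} \approx 2.4468 \cdot 10^{6}$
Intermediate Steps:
$s = -1060$
$\left(n{\left(-44 \right)} - 4481\right) \left(s + 514\right) = \left(\frac{16}{-44} - 4481\right) \left(-1060 + 514\right) = \left(16 \left(- \frac{1}{44}\right) - 4481\right) \left(-546\right) = \left(- \frac{4}{11} - 4481\right) \left(-546\right) = \left(- \frac{49295}{11}\right) \left(-546\right) = \frac{26915070}{11}$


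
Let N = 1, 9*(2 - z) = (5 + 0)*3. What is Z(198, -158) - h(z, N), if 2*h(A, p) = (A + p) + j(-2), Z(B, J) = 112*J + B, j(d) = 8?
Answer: -52508/3 ≈ -17503.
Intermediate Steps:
z = ⅓ (z = 2 - (5 + 0)*3/9 = 2 - 5*3/9 = 2 - ⅑*15 = 2 - 5/3 = ⅓ ≈ 0.33333)
Z(B, J) = B + 112*J
h(A, p) = 4 + A/2 + p/2 (h(A, p) = ((A + p) + 8)/2 = (8 + A + p)/2 = 4 + A/2 + p/2)
Z(198, -158) - h(z, N) = (198 + 112*(-158)) - (4 + (½)*(⅓) + (½)*1) = (198 - 17696) - (4 + ⅙ + ½) = -17498 - 1*14/3 = -17498 - 14/3 = -52508/3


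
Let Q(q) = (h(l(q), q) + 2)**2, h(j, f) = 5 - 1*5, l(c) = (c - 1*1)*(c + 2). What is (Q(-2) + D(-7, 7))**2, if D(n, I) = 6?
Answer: 100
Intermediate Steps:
l(c) = (-1 + c)*(2 + c) (l(c) = (c - 1)*(2 + c) = (-1 + c)*(2 + c))
h(j, f) = 0 (h(j, f) = 5 - 5 = 0)
Q(q) = 4 (Q(q) = (0 + 2)**2 = 2**2 = 4)
(Q(-2) + D(-7, 7))**2 = (4 + 6)**2 = 10**2 = 100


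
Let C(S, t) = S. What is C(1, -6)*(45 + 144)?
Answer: 189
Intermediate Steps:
C(1, -6)*(45 + 144) = 1*(45 + 144) = 1*189 = 189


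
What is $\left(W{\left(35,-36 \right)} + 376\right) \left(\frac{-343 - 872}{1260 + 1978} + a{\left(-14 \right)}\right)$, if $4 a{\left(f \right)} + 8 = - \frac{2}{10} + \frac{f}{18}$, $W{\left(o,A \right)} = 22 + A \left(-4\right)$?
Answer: $- \frac{103444223}{72855} \approx -1419.9$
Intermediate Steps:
$W{\left(o,A \right)} = 22 - 4 A$
$a{\left(f \right)} = - \frac{41}{20} + \frac{f}{72}$ ($a{\left(f \right)} = -2 + \frac{- \frac{2}{10} + \frac{f}{18}}{4} = -2 + \frac{\left(-2\right) \frac{1}{10} + f \frac{1}{18}}{4} = -2 + \frac{- \frac{1}{5} + \frac{f}{18}}{4} = -2 + \left(- \frac{1}{20} + \frac{f}{72}\right) = - \frac{41}{20} + \frac{f}{72}$)
$\left(W{\left(35,-36 \right)} + 376\right) \left(\frac{-343 - 872}{1260 + 1978} + a{\left(-14 \right)}\right) = \left(\left(22 - -144\right) + 376\right) \left(\frac{-343 - 872}{1260 + 1978} + \left(- \frac{41}{20} + \frac{1}{72} \left(-14\right)\right)\right) = \left(\left(22 + 144\right) + 376\right) \left(- \frac{1215}{3238} - \frac{101}{45}\right) = \left(166 + 376\right) \left(\left(-1215\right) \frac{1}{3238} - \frac{101}{45}\right) = 542 \left(- \frac{1215}{3238} - \frac{101}{45}\right) = 542 \left(- \frac{381713}{145710}\right) = - \frac{103444223}{72855}$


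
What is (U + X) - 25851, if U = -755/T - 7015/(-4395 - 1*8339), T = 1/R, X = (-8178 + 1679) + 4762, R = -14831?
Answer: 142236456693/12734 ≈ 1.1170e+7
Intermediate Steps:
X = -1737 (X = -6499 + 4762 = -1737)
T = -1/14831 (T = 1/(-14831) = -1/14831 ≈ -6.7426e-5)
U = 142587762285/12734 (U = -755/(-1/14831) - 7015/(-4395 - 1*8339) = -755*(-14831) - 7015/(-4395 - 8339) = 11197405 - 7015/(-12734) = 11197405 - 7015*(-1/12734) = 11197405 + 7015/12734 = 142587762285/12734 ≈ 1.1197e+7)
(U + X) - 25851 = (142587762285/12734 - 1737) - 25851 = 142565643327/12734 - 25851 = 142236456693/12734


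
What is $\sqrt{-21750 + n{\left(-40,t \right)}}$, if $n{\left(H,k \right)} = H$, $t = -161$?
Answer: $i \sqrt{21790} \approx 147.61 i$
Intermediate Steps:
$\sqrt{-21750 + n{\left(-40,t \right)}} = \sqrt{-21750 - 40} = \sqrt{-21790} = i \sqrt{21790}$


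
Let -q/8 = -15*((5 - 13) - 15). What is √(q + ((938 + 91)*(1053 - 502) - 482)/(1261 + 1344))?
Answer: I*√17253704315/2605 ≈ 50.424*I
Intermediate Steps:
q = -2760 (q = -(-120)*((5 - 13) - 15) = -(-120)*(-8 - 15) = -(-120)*(-23) = -8*345 = -2760)
√(q + ((938 + 91)*(1053 - 502) - 482)/(1261 + 1344)) = √(-2760 + ((938 + 91)*(1053 - 502) - 482)/(1261 + 1344)) = √(-2760 + (1029*551 - 482)/2605) = √(-2760 + (566979 - 482)*(1/2605)) = √(-2760 + 566497*(1/2605)) = √(-2760 + 566497/2605) = √(-6623303/2605) = I*√17253704315/2605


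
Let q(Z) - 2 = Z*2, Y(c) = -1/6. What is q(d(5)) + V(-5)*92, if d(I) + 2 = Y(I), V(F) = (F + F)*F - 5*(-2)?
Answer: 16553/3 ≈ 5517.7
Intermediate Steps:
V(F) = 10 + 2*F**2 (V(F) = (2*F)*F + 10 = 2*F**2 + 10 = 10 + 2*F**2)
Y(c) = -1/6 (Y(c) = -1*1/6 = -1/6)
d(I) = -13/6 (d(I) = -2 - 1/6 = -13/6)
q(Z) = 2 + 2*Z (q(Z) = 2 + Z*2 = 2 + 2*Z)
q(d(5)) + V(-5)*92 = (2 + 2*(-13/6)) + (10 + 2*(-5)**2)*92 = (2 - 13/3) + (10 + 2*25)*92 = -7/3 + (10 + 50)*92 = -7/3 + 60*92 = -7/3 + 5520 = 16553/3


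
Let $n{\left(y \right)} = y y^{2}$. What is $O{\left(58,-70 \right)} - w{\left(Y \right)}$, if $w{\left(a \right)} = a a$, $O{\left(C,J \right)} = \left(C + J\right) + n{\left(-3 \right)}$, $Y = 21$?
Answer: $-480$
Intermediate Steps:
$n{\left(y \right)} = y^{3}$
$O{\left(C,J \right)} = -27 + C + J$ ($O{\left(C,J \right)} = \left(C + J\right) + \left(-3\right)^{3} = \left(C + J\right) - 27 = -27 + C + J$)
$w{\left(a \right)} = a^{2}$
$O{\left(58,-70 \right)} - w{\left(Y \right)} = \left(-27 + 58 - 70\right) - 21^{2} = -39 - 441 = -480$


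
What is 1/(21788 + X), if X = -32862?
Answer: -1/11074 ≈ -9.0302e-5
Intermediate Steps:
1/(21788 + X) = 1/(21788 - 32862) = 1/(-11074) = -1/11074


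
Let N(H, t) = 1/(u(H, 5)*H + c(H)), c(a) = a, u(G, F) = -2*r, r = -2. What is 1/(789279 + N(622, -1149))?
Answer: 3110/2454657691 ≈ 1.2670e-6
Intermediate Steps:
u(G, F) = 4 (u(G, F) = -2*(-2) = 4)
N(H, t) = 1/(5*H) (N(H, t) = 1/(4*H + H) = 1/(5*H))
1/(789279 + N(622, -1149)) = 1/(789279 + (⅕)/622) = 1/(789279 + (⅕)*(1/622)) = 1/(789279 + 1/3110) = 1/(2454657691/3110) = 3110/2454657691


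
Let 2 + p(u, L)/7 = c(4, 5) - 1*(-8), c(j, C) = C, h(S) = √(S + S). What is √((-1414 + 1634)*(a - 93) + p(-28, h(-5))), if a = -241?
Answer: I*√73403 ≈ 270.93*I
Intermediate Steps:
h(S) = √2*√S (h(S) = √(2*S) = √2*√S)
p(u, L) = 77 (p(u, L) = -14 + 7*(5 - 1*(-8)) = -14 + 7*(5 + 8) = -14 + 7*13 = -14 + 91 = 77)
√((-1414 + 1634)*(a - 93) + p(-28, h(-5))) = √((-1414 + 1634)*(-241 - 93) + 77) = √(220*(-334) + 77) = √(-73480 + 77) = √(-73403) = I*√73403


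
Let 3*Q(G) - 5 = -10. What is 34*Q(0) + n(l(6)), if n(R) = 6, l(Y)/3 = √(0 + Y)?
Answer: -152/3 ≈ -50.667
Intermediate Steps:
l(Y) = 3*√Y (l(Y) = 3*√(0 + Y) = 3*√Y)
Q(G) = -5/3 (Q(G) = 5/3 + (⅓)*(-10) = 5/3 - 10/3 = -5/3)
34*Q(0) + n(l(6)) = 34*(-5/3) + 6 = -170/3 + 6 = -152/3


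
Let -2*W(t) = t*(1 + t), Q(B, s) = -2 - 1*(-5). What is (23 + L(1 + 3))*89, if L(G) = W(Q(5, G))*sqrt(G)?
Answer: 979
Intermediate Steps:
Q(B, s) = 3 (Q(B, s) = -2 + 5 = 3)
W(t) = -t*(1 + t)/2
L(G) = -6*sqrt(G) (L(G) = (-1/2*3*(1 + 3))*sqrt(G) = (-1/2*3*4)*sqrt(G) = -6*sqrt(G))
(23 + L(1 + 3))*89 = (23 - 6*sqrt(1 + 3))*89 = (23 - 6*sqrt(4))*89 = (23 - 6*2)*89 = (23 - 12)*89 = 11*89 = 979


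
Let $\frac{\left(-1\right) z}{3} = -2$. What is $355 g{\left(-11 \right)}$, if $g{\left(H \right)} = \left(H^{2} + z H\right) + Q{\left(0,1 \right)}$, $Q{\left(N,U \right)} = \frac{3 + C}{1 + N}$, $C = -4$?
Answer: $19170$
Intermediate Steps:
$Q{\left(N,U \right)} = - \frac{1}{1 + N}$ ($Q{\left(N,U \right)} = \frac{3 - 4}{1 + N} = - \frac{1}{1 + N}$)
$z = 6$ ($z = \left(-3\right) \left(-2\right) = 6$)
$g{\left(H \right)} = -1 + H^{2} + 6 H$ ($g{\left(H \right)} = \left(H^{2} + 6 H\right) - \frac{1}{1 + 0} = \left(H^{2} + 6 H\right) - 1^{-1} = \left(H^{2} + 6 H\right) - 1 = -1 + H^{2} + 6 H$)
$355 g{\left(-11 \right)} = 355 \left(-1 + \left(-11\right)^{2} + 6 \left(-11\right)\right) = 355 \left(-1 + 121 - 66\right) = 355 \cdot 54 = 19170$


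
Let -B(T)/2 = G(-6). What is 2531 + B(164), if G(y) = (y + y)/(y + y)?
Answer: 2529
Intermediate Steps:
G(y) = 1 (G(y) = (2*y)/((2*y)) = (2*y)*(1/(2*y)) = 1)
B(T) = -2 (B(T) = -2*1 = -2)
2531 + B(164) = 2531 - 2 = 2529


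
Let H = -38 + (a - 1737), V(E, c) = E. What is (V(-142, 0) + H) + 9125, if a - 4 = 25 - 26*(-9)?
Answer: 7471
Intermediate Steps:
a = 263 (a = 4 + (25 - 26*(-9)) = 4 + (25 + 234) = 4 + 259 = 263)
H = -1512 (H = -38 + (263 - 1737) = -38 - 1474 = -1512)
(V(-142, 0) + H) + 9125 = (-142 - 1512) + 9125 = -1654 + 9125 = 7471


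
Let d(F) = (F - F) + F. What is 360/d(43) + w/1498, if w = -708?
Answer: 254418/32207 ≈ 7.8995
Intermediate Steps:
d(F) = F (d(F) = 0 + F = F)
360/d(43) + w/1498 = 360/43 - 708/1498 = 360*(1/43) - 708*1/1498 = 360/43 - 354/749 = 254418/32207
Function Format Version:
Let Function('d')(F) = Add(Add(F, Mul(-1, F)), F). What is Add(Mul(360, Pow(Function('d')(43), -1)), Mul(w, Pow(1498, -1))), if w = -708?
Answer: Rational(254418, 32207) ≈ 7.8995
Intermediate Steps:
Function('d')(F) = F (Function('d')(F) = Add(0, F) = F)
Add(Mul(360, Pow(Function('d')(43), -1)), Mul(w, Pow(1498, -1))) = Add(Mul(360, Pow(43, -1)), Mul(-708, Pow(1498, -1))) = Add(Mul(360, Rational(1, 43)), Mul(-708, Rational(1, 1498))) = Add(Rational(360, 43), Rational(-354, 749)) = Rational(254418, 32207)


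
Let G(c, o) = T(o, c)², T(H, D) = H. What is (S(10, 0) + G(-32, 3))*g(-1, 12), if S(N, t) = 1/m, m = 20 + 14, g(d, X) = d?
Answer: -307/34 ≈ -9.0294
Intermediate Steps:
m = 34
S(N, t) = 1/34
G(c, o) = o²
(S(10, 0) + G(-32, 3))*g(-1, 12) = (1/34 + 3²)*(-1) = (1/34 + 9)*(-1) = (307/34)*(-1) = -307/34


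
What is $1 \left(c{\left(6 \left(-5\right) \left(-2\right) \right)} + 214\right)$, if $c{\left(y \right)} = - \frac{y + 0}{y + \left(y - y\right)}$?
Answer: $213$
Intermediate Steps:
$c{\left(y \right)} = -1$ ($c{\left(y \right)} = - \frac{y}{y + 0} = - \frac{y}{y} = \left(-1\right) 1 = -1$)
$1 \left(c{\left(6 \left(-5\right) \left(-2\right) \right)} + 214\right) = 1 \left(-1 + 214\right) = 1 \cdot 213 = 213$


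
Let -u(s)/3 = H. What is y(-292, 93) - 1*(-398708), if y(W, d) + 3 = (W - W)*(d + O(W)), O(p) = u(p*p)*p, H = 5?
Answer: 398705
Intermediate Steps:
u(s) = -15 (u(s) = -3*5 = -15)
O(p) = -15*p
y(W, d) = -3 (y(W, d) = -3 + (W - W)*(d - 15*W) = -3 + 0*(d - 15*W) = -3 + 0 = -3)
y(-292, 93) - 1*(-398708) = -3 - 1*(-398708) = -3 + 398708 = 398705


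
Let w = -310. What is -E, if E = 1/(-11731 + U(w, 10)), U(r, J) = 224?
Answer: 1/11507 ≈ 8.6904e-5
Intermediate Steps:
E = -1/11507 (E = 1/(-11731 + 224) = 1/(-11507) = -1/11507 ≈ -8.6904e-5)
-E = -1*(-1/11507) = 1/11507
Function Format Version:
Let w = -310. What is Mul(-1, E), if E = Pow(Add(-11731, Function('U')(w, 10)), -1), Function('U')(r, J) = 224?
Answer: Rational(1, 11507) ≈ 8.6904e-5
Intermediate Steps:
E = Rational(-1, 11507) (E = Pow(Add(-11731, 224), -1) = Pow(-11507, -1) = Rational(-1, 11507) ≈ -8.6904e-5)
Mul(-1, E) = Mul(-1, Rational(-1, 11507)) = Rational(1, 11507)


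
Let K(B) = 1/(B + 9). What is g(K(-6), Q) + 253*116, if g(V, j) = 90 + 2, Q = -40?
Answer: 29440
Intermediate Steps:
K(B) = 1/(9 + B)
g(V, j) = 92
g(K(-6), Q) + 253*116 = 92 + 253*116 = 92 + 29348 = 29440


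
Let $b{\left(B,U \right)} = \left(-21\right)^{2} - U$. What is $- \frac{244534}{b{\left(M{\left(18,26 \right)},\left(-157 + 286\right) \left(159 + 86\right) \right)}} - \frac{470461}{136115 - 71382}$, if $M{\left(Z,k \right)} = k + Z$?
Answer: $\frac{583986409}{1008669606} \approx 0.57897$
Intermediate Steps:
$M{\left(Z,k \right)} = Z + k$
$b{\left(B,U \right)} = 441 - U$
$- \frac{244534}{b{\left(M{\left(18,26 \right)},\left(-157 + 286\right) \left(159 + 86\right) \right)}} - \frac{470461}{136115 - 71382} = - \frac{244534}{441 - \left(-157 + 286\right) \left(159 + 86\right)} - \frac{470461}{136115 - 71382} = - \frac{244534}{441 - 129 \cdot 245} - \frac{470461}{64733} = - \frac{244534}{441 - 31605} - \frac{470461}{64733} = - \frac{244534}{-31164} - \frac{470461}{64733} = \left(-244534\right) \left(- \frac{1}{31164}\right) - \frac{470461}{64733} = \frac{122267}{15582} - \frac{470461}{64733} = \frac{583986409}{1008669606}$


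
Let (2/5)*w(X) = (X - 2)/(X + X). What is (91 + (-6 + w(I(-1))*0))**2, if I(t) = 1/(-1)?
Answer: 7225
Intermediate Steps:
I(t) = -1
w(X) = 5*(-2 + X)/(4*X) (w(X) = 5*((X - 2)/(X + X))/2 = 5*((-2 + X)/((2*X)))/2 = 5*((-2 + X)*(1/(2*X)))/2 = 5*((-2 + X)/(2*X))/2 = 5*(-2 + X)/(4*X))
(91 + (-6 + w(I(-1))*0))**2 = (91 + (-6 + ((5/4)*(-2 - 1)/(-1))*0))**2 = (91 + (-6 + ((5/4)*(-1)*(-3))*0))**2 = (91 + (-6 + (15/4)*0))**2 = (91 + (-6 + 0))**2 = (91 - 6)**2 = 85**2 = 7225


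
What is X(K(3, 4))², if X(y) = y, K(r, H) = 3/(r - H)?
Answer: 9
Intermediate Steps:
X(K(3, 4))² = (3/(3 - 1*4))² = (3/(3 - 4))² = (3/(-1))² = (3*(-1))² = (-3)² = 9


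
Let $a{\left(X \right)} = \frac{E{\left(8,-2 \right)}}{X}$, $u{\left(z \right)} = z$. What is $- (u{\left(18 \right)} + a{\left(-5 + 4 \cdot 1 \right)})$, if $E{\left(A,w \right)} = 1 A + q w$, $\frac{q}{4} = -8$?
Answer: $54$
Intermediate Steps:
$q = -32$ ($q = 4 \left(-8\right) = -32$)
$E{\left(A,w \right)} = A - 32 w$ ($E{\left(A,w \right)} = 1 A - 32 w = A - 32 w$)
$a{\left(X \right)} = \frac{72}{X}$ ($a{\left(X \right)} = \frac{8 - -64}{X} = \frac{8 + 64}{X} = \frac{72}{X}$)
$- (u{\left(18 \right)} + a{\left(-5 + 4 \cdot 1 \right)}) = - (18 + \frac{72}{-5 + 4 \cdot 1}) = - (18 + \frac{72}{-5 + 4}) = - (18 + \frac{72}{-1}) = - (18 + 72 \left(-1\right)) = - (18 - 72) = \left(-1\right) \left(-54\right) = 54$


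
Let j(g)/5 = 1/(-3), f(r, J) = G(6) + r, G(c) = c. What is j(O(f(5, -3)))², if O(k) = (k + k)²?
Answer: 25/9 ≈ 2.7778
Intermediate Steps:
f(r, J) = 6 + r
O(k) = 4*k² (O(k) = (2*k)² = 4*k²)
j(g) = -5/3 (j(g) = 5/(-3) = 5*(-⅓) = -5/3)
j(O(f(5, -3)))² = (-5/3)² = 25/9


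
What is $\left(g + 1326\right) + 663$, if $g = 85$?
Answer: $2074$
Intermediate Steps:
$\left(g + 1326\right) + 663 = \left(85 + 1326\right) + 663 = 1411 + 663 = 2074$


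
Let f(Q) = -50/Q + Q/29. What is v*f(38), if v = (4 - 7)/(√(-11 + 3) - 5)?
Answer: -15/6061 - 6*I*√2/6061 ≈ -0.0024748 - 0.0014*I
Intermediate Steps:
f(Q) = -50/Q + Q/29 (f(Q) = -50/Q + Q*(1/29) = -50/Q + Q/29)
v = -3/(-5 + 2*I*√2) (v = -3/(√(-8) - 5) = -3/(2*I*√2 - 5) = -3/(-5 + 2*I*√2) ≈ 0.45455 + 0.25713*I)
v*f(38) = (5/11 + 2*I*√2/11)*(-50/38 + (1/29)*38) = (5/11 + 2*I*√2/11)*(-50*1/38 + 38/29) = (5/11 + 2*I*√2/11)*(-25/19 + 38/29) = (5/11 + 2*I*√2/11)*(-3/551) = -15/6061 - 6*I*√2/6061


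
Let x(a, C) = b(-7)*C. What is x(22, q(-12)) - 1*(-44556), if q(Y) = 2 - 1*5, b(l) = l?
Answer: 44577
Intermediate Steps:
q(Y) = -3 (q(Y) = 2 - 5 = -3)
x(a, C) = -7*C
x(22, q(-12)) - 1*(-44556) = -7*(-3) - 1*(-44556) = 21 + 44556 = 44577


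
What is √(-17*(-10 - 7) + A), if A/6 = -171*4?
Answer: I*√3815 ≈ 61.766*I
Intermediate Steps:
A = -4104 (A = 6*(-171*4) = 6*(-684) = -4104)
√(-17*(-10 - 7) + A) = √(-17*(-10 - 7) - 4104) = √(-17*(-17) - 4104) = √(289 - 4104) = √(-3815) = I*√3815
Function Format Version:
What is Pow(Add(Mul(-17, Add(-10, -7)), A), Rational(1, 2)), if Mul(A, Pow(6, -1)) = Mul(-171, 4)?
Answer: Mul(I, Pow(3815, Rational(1, 2))) ≈ Mul(61.766, I)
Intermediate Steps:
A = -4104 (A = Mul(6, Mul(-171, 4)) = Mul(6, -684) = -4104)
Pow(Add(Mul(-17, Add(-10, -7)), A), Rational(1, 2)) = Pow(Add(Mul(-17, Add(-10, -7)), -4104), Rational(1, 2)) = Pow(Add(Mul(-17, -17), -4104), Rational(1, 2)) = Pow(Add(289, -4104), Rational(1, 2)) = Pow(-3815, Rational(1, 2)) = Mul(I, Pow(3815, Rational(1, 2)))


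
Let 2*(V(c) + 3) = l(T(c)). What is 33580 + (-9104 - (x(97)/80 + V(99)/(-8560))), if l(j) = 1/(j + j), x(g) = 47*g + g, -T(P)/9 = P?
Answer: 744934324859/30507840 ≈ 24418.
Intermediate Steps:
T(P) = -9*P
x(g) = 48*g
l(j) = 1/(2*j)
V(c) = -3 - 1/(36*c) (V(c) = -3 + (1/(2*((-9*c))))/2 = -3 + ((-1/(9*c))/2)/2 = -3 + (-1/(18*c))/2 = -3 - 1/(36*c))
33580 + (-9104 - (x(97)/80 + V(99)/(-8560))) = 33580 + (-9104 - ((48*97)/80 + (-3 - 1/36/99)/(-8560))) = 33580 + (-9104 - (4656*(1/80) + (-3 - 1/36*1/99)*(-1/8560))) = 33580 + (-9104 - (291/5 + (-3 - 1/3564)*(-1/8560))) = 33580 + (-9104 - (291/5 - 10693/3564*(-1/8560))) = 33580 + (-9104 - (291/5 + 10693/30507840)) = 33580 + (-9104 - 1*1775566981/30507840) = 33580 + (-9104 - 1775566981/30507840) = 33580 - 279518942341/30507840 = 744934324859/30507840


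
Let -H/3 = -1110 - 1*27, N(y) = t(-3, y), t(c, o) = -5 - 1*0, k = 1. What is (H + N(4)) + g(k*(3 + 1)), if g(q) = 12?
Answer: 3418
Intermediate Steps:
t(c, o) = -5 (t(c, o) = -5 + 0 = -5)
N(y) = -5
H = 3411 (H = -3*(-1110 - 1*27) = -3*(-1110 - 27) = -3*(-1137) = 3411)
(H + N(4)) + g(k*(3 + 1)) = (3411 - 5) + 12 = 3406 + 12 = 3418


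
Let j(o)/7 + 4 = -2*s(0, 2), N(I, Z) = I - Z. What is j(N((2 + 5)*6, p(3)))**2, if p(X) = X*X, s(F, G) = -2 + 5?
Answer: 4900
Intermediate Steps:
s(F, G) = 3
p(X) = X**2
j(o) = -70 (j(o) = -28 + 7*(-2*3) = -28 + 7*(-6) = -28 - 42 = -70)
j(N((2 + 5)*6, p(3)))**2 = (-70)**2 = 4900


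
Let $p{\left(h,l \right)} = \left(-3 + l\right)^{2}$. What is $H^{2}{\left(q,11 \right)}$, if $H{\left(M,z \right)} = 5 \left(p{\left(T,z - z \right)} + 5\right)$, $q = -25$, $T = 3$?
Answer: $4900$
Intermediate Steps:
$H{\left(M,z \right)} = 70$ ($H{\left(M,z \right)} = 5 \left(\left(-3 + \left(z - z\right)\right)^{2} + 5\right) = 5 \left(\left(-3 + 0\right)^{2} + 5\right) = 5 \left(\left(-3\right)^{2} + 5\right) = 5 \left(9 + 5\right) = 5 \cdot 14 = 70$)
$H^{2}{\left(q,11 \right)} = 70^{2} = 4900$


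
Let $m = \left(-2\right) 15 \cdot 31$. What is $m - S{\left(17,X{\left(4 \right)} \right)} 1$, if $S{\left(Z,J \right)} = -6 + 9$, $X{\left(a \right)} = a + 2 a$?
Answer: $-933$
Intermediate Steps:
$X{\left(a \right)} = 3 a$
$S{\left(Z,J \right)} = 3$
$m = -930$ ($m = \left(-30\right) 31 = -930$)
$m - S{\left(17,X{\left(4 \right)} \right)} 1 = -930 - 3 \cdot 1 = -930 - 3 = -933$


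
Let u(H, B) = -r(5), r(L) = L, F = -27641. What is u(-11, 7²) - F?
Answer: 27636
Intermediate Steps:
u(H, B) = -5 (u(H, B) = -1*5 = -5)
u(-11, 7²) - F = -5 - 1*(-27641) = -5 + 27641 = 27636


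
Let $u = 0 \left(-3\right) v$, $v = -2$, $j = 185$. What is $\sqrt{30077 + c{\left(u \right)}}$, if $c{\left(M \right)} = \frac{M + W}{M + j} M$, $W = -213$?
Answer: $\sqrt{30077} \approx 173.43$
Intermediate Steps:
$u = 0$ ($u = 0 \left(-3\right) \left(-2\right) = 0 \left(-2\right) = 0$)
$c{\left(M \right)} = \frac{M \left(-213 + M\right)}{185 + M}$ ($c{\left(M \right)} = \frac{M - 213}{M + 185} M = \frac{-213 + M}{185 + M} M = \frac{M \left(-213 + M\right)}{185 + M}$)
$\sqrt{30077 + c{\left(u \right)}} = \sqrt{30077 + \frac{0 \left(-213 + 0\right)}{185 + 0}} = \sqrt{30077 + 0 \cdot \frac{1}{185} \left(-213\right)} = \sqrt{30077 + 0} = \sqrt{30077}$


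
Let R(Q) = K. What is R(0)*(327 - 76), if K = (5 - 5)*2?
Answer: 0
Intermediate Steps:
K = 0 (K = 0*2 = 0)
R(Q) = 0
R(0)*(327 - 76) = 0*(327 - 76) = 0*251 = 0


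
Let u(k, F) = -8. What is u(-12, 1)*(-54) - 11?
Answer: 421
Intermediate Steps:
u(-12, 1)*(-54) - 11 = -8*(-54) - 11 = 432 - 11 = 421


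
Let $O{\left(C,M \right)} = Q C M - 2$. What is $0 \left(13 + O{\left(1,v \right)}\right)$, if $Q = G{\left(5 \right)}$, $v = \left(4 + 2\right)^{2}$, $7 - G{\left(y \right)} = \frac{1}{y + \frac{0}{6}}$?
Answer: $0$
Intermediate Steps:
$G{\left(y \right)} = 7 - \frac{1}{y}$ ($G{\left(y \right)} = 7 - \frac{1}{y + \frac{0}{6}} = 7 - \frac{1}{y + 0 \cdot \frac{1}{6}} = 7 - \frac{1}{y + 0} = 7 - \frac{1}{y}$)
$v = 36$ ($v = 6^{2} = 36$)
$Q = \frac{34}{5}$ ($Q = 7 - \frac{1}{5} = \frac{34}{5} \approx 6.8$)
$O{\left(C,M \right)} = -2 + \frac{34 C M}{5}$ ($O{\left(C,M \right)} = \frac{34 C}{5} M - 2 = \frac{34 C M}{5} - 2 = -2 + \frac{34 C M}{5}$)
$0 \left(13 + O{\left(1,v \right)}\right) = 0 \left(13 - \left(2 - \frac{1224}{5}\right)\right) = 0 \left(13 + \left(-2 + \frac{1224}{5}\right)\right) = 0 \left(13 + \frac{1214}{5}\right) = 0 \cdot \frac{1279}{5} = 0$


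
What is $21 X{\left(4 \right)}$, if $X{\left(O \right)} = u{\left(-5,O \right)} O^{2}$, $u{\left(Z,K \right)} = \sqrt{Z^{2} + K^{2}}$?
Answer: $336 \sqrt{41} \approx 2151.4$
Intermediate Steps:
$u{\left(Z,K \right)} = \sqrt{K^{2} + Z^{2}}$
$X{\left(O \right)} = O^{2} \sqrt{25 + O^{2}}$ ($X{\left(O \right)} = \sqrt{O^{2} + \left(-5\right)^{2}} O^{2} = \sqrt{O^{2} + 25} O^{2} = \sqrt{25 + O^{2}} O^{2} = O^{2} \sqrt{25 + O^{2}}$)
$21 X{\left(4 \right)} = 21 \cdot 4^{2} \sqrt{25 + 4^{2}} = 21 \cdot 16 \sqrt{25 + 16} = 21 \cdot 16 \sqrt{41} = 336 \sqrt{41}$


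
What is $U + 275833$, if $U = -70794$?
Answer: $205039$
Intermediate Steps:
$U + 275833 = -70794 + 275833 = 205039$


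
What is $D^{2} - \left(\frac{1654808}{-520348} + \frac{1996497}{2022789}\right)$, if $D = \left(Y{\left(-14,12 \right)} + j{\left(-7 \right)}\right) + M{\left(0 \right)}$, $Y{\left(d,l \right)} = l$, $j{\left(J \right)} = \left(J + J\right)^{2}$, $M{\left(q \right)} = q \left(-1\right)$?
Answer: $\frac{3795001151698797}{87712850881} \approx 43266.0$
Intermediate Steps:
$M{\left(q \right)} = - q$
$j{\left(J \right)} = 4 J^{2}$ ($j{\left(J \right)} = \left(2 J\right)^{2} = 4 J^{2}$)
$D = 208$ ($D = \left(12 + 4 \left(-7\right)^{2}\right) - 0 = \left(12 + 4 \cdot 49\right) + 0 = \left(12 + 196\right) + 0 = 208 + 0 = 208$)
$D^{2} - \left(\frac{1654808}{-520348} + \frac{1996497}{2022789}\right) = 208^{2} - \left(\frac{1654808}{-520348} + \frac{1996497}{2022789}\right) = 43264 - \left(1654808 \left(- \frac{1}{520348}\right) + 1996497 \cdot \frac{1}{2022789}\right) = 43264 - \left(- \frac{413702}{130087} + \frac{665499}{674263}\right) = 43264 - - \frac{192371183213}{87712850881} = 43264 + \frac{192371183213}{87712850881} = \frac{3795001151698797}{87712850881}$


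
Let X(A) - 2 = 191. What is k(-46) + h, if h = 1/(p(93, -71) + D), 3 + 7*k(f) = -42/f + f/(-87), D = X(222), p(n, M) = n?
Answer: -877741/4006002 ≈ -0.21911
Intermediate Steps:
X(A) = 193 (X(A) = 2 + 191 = 193)
D = 193
k(f) = -3/7 - 6/f - f/609 (k(f) = -3/7 + (-42/f + f/(-87))/7 = -3/7 + (-42/f + f*(-1/87))/7 = -3/7 + (-42/f - f/87)/7 = -3/7 + (-6/f - f/609) = -3/7 - 6/f - f/609)
h = 1/286 (h = 1/(93 + 193) = 1/286 ≈ 0.0034965)
k(-46) + h = (1/609)*(-3654 - 1*(-46)*(261 - 46))/(-46) + 1/286 = (1/609)*(-1/46)*(-3654 - 1*(-46)*215) + 1/286 = (1/609)*(-1/46)*(-3654 + 9890) + 1/286 = (1/609)*(-1/46)*6236 + 1/286 = -3118/14007 + 1/286 = -877741/4006002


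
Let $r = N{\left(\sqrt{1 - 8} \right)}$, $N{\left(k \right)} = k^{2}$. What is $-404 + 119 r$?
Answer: $-1237$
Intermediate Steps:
$r = -7$ ($r = \left(\sqrt{1 - 8}\right)^{2} = \left(\sqrt{-7}\right)^{2} = \left(i \sqrt{7}\right)^{2} = -7$)
$-404 + 119 r = -404 + 119 \left(-7\right) = -404 - 833 = -1237$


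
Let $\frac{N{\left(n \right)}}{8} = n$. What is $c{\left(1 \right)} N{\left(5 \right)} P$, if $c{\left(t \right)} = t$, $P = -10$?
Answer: $-400$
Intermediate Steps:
$N{\left(n \right)} = 8 n$
$c{\left(1 \right)} N{\left(5 \right)} P = 1 \cdot 8 \cdot 5 \left(-10\right) = 1 \cdot 40 \left(-10\right) = 40 \left(-10\right) = -400$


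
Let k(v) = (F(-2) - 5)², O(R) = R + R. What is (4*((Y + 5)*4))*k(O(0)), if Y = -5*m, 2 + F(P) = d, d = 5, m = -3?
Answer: 1280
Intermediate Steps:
F(P) = 3 (F(P) = -2 + 5 = 3)
O(R) = 2*R
Y = 15 (Y = -5*(-3) = 15)
k(v) = 4 (k(v) = (3 - 5)² = (-2)² = 4)
(4*((Y + 5)*4))*k(O(0)) = (4*((15 + 5)*4))*4 = (4*(20*4))*4 = (4*80)*4 = 320*4 = 1280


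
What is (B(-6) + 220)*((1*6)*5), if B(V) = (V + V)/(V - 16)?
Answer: 72780/11 ≈ 6616.4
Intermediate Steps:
B(V) = 2*V/(-16 + V) (B(V) = (2*V)/(-16 + V) = 2*V/(-16 + V))
(B(-6) + 220)*((1*6)*5) = (2*(-6)/(-16 - 6) + 220)*((1*6)*5) = (2*(-6)/(-22) + 220)*(6*5) = (2*(-6)*(-1/22) + 220)*30 = (6/11 + 220)*30 = (2426/11)*30 = 72780/11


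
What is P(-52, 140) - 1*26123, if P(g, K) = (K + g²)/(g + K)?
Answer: -573995/22 ≈ -26091.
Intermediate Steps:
P(g, K) = (K + g²)/(K + g)
P(-52, 140) - 1*26123 = (140 + (-52)²)/(140 - 52) - 1*26123 = (140 + 2704)/88 - 26123 = (1/88)*2844 - 26123 = 711/22 - 26123 = -573995/22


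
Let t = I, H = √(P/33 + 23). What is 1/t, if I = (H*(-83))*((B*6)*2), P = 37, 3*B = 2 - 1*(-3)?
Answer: -√6567/660680 ≈ -0.00012266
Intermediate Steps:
B = 5/3 (B = (2 - 1*(-3))/3 = (2 + 3)/3 = (⅓)*5 = 5/3 ≈ 1.6667)
H = 2*√6567/33 (H = √(37/33 + 23) = √(796/33) = 2*√6567/33 ≈ 4.9113)
I = -3320*√6567/33 (I = ((2*√6567/33)*(-83))*(((5/3)*6)*2) = (-166*√6567/33)*(10*2) = -166*√6567/33*20 = -3320*√6567/33 ≈ -8152.8)
t = -3320*√6567/33 ≈ -8152.8
1/t = 1/(-3320*√6567/33) = -√6567/660680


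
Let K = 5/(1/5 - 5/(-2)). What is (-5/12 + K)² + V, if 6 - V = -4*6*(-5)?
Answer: -1305671/11664 ≈ -111.94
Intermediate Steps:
V = -114 (V = 6 - (-4*6)*(-5) = 6 - (-24)*(-5) = 6 - 1*120 = 6 - 120 = -114)
K = 50/27 (K = 5/(1*(⅕) - 5*(-½)) = 5/(⅕ + 5/2) = 5/(27/10) = 5*(10/27) = 50/27 ≈ 1.8519)
(-5/12 + K)² + V = (-5/12 + 50/27)² - 114 = (155/108)² - 114 = 24025/11664 - 114 = -1305671/11664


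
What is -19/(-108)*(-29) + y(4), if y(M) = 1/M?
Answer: -131/27 ≈ -4.8519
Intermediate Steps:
y(M) = 1/M
-19/(-108)*(-29) + y(4) = -19/(-108)*(-29) + 1/4 = -19*(-1/108)*(-29) + 1/4 = (19/108)*(-29) + 1/4 = -551/108 + 1/4 = -131/27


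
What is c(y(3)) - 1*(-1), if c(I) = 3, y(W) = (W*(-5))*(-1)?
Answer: 4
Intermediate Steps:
y(W) = 5*W (y(W) = -5*W*(-1) = 5*W)
c(y(3)) - 1*(-1) = 3 - 1*(-1) = 3 + 1 = 4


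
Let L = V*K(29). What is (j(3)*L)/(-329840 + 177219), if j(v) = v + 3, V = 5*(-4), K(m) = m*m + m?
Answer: 104400/152621 ≈ 0.68405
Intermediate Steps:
K(m) = m + m² (K(m) = m² + m = m + m²)
V = -20
L = -17400 (L = -580*(1 + 29) = -580*30 = -20*870 = -17400)
j(v) = 3 + v
(j(3)*L)/(-329840 + 177219) = ((3 + 3)*(-17400))/(-329840 + 177219) = (6*(-17400))/(-152621) = -104400*(-1/152621) = 104400/152621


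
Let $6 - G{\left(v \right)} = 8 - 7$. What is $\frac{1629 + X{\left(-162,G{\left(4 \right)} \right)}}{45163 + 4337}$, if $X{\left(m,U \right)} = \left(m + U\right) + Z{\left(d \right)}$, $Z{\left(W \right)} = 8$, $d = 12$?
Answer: $\frac{74}{2475} \approx 0.029899$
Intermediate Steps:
$G{\left(v \right)} = 5$ ($G{\left(v \right)} = 6 - \left(8 - 7\right) = 6 - 1 = 5$)
$X{\left(m,U \right)} = 8 + U + m$ ($X{\left(m,U \right)} = \left(m + U\right) + 8 = \left(U + m\right) + 8 = 8 + U + m$)
$\frac{1629 + X{\left(-162,G{\left(4 \right)} \right)}}{45163 + 4337} = \frac{1629 + \left(8 + 5 - 162\right)}{45163 + 4337} = \frac{1629 - 149}{49500} = 1480 \cdot \frac{1}{49500} = \frac{74}{2475}$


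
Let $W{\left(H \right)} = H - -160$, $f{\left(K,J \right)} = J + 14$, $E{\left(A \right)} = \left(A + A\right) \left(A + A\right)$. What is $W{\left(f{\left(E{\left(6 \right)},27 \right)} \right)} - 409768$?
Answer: $-409567$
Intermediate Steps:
$E{\left(A \right)} = 4 A^{2}$ ($E{\left(A \right)} = 2 A 2 A = 4 A^{2}$)
$f{\left(K,J \right)} = 14 + J$
$W{\left(H \right)} = 160 + H$ ($W{\left(H \right)} = H + 160 = 160 + H$)
$W{\left(f{\left(E{\left(6 \right)},27 \right)} \right)} - 409768 = \left(160 + \left(14 + 27\right)\right) - 409768 = \left(160 + 41\right) - 409768 = 201 - 409768 = -409567$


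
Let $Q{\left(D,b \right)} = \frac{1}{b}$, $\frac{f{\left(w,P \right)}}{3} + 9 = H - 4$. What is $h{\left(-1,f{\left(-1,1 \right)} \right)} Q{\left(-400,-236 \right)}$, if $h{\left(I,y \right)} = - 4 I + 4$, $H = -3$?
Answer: $- \frac{2}{59} \approx -0.033898$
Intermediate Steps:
$f{\left(w,P \right)} = -48$ ($f{\left(w,P \right)} = -27 + 3 \left(-3 - 4\right) = -27 + 3 \left(-7\right) = -27 - 21 = -48$)
$h{\left(I,y \right)} = 4 - 4 I$
$h{\left(-1,f{\left(-1,1 \right)} \right)} Q{\left(-400,-236 \right)} = \frac{4 - -4}{-236} = \left(4 + 4\right) \left(- \frac{1}{236}\right) = 8 \left(- \frac{1}{236}\right) = - \frac{2}{59}$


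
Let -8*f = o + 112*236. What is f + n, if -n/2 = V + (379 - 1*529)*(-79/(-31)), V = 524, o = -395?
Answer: -877451/248 ≈ -3538.1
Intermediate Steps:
f = -26037/8 (f = -(-395 + 112*236)/8 = -(-395 + 26432)/8 = -⅛*26037 = -26037/8 ≈ -3254.6)
n = -8788/31 (n = -2*(524 + (379 - 1*529)*(-79/(-31))) = -2*(524 + (379 - 529)*(-79*(-1/31))) = -2*(524 - 150*79/31) = -2*(524 - 11850/31) = -2*4394/31 = -8788/31 ≈ -283.48)
f + n = -26037/8 - 8788/31 = -877451/248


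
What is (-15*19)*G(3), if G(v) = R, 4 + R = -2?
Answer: 1710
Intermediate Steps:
R = -6 (R = -4 - 2 = -6)
G(v) = -6
(-15*19)*G(3) = -15*19*(-6) = -285*(-6) = 1710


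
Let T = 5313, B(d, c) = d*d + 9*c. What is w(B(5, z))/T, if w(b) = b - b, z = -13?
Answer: 0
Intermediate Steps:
B(d, c) = d² + 9*c
w(b) = 0
w(B(5, z))/T = 0/5313 = 0*(1/5313) = 0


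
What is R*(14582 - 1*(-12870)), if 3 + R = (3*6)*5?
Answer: 2388324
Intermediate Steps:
R = 87 (R = -3 + (3*6)*5 = -3 + 18*5 = -3 + 90 = 87)
R*(14582 - 1*(-12870)) = 87*(14582 - 1*(-12870)) = 87*(14582 + 12870) = 87*27452 = 2388324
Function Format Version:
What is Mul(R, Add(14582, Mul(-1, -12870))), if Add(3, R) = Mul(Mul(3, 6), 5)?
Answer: 2388324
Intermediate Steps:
R = 87 (R = Add(-3, Mul(Mul(3, 6), 5)) = Add(-3, Mul(18, 5)) = Add(-3, 90) = 87)
Mul(R, Add(14582, Mul(-1, -12870))) = Mul(87, Add(14582, Mul(-1, -12870))) = Mul(87, Add(14582, 12870)) = Mul(87, 27452) = 2388324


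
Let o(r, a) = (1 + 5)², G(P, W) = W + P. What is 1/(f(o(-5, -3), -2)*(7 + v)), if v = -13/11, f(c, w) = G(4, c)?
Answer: 11/2560 ≈ 0.0042969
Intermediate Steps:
G(P, W) = P + W
o(r, a) = 36 (o(r, a) = 6² = 36)
f(c, w) = 4 + c
v = -13/11 (v = -13*1/11 = -13/11 ≈ -1.1818)
1/(f(o(-5, -3), -2)*(7 + v)) = 1/((4 + 36)*(7 - 13/11)) = 1/(40*(64/11)) = 1/(2560/11) = 11/2560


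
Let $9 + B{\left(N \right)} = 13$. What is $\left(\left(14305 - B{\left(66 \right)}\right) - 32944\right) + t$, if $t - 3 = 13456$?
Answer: $-5184$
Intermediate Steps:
$t = 13459$ ($t = 3 + 13456 = 13459$)
$B{\left(N \right)} = 4$ ($B{\left(N \right)} = -9 + 13 = 4$)
$\left(\left(14305 - B{\left(66 \right)}\right) - 32944\right) + t = \left(\left(14305 - 4\right) - 32944\right) + 13459 = \left(14301 - 32944\right) + 13459 = -18643 + 13459 = -5184$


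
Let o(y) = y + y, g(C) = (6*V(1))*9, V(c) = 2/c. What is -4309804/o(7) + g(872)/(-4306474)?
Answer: -4640014718152/15072659 ≈ -3.0784e+5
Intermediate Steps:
g(C) = 108 (g(C) = (6*(2/1))*9 = (6*(2*1))*9 = (6*2)*9 = 12*9 = 108)
o(y) = 2*y
-4309804/o(7) + g(872)/(-4306474) = -4309804/(2*7) + 108/(-4306474) = -4309804/14 + 108*(-1/4306474) = -4309804*1/14 - 54/2153237 = -2154902/7 - 54/2153237 = -4640014718152/15072659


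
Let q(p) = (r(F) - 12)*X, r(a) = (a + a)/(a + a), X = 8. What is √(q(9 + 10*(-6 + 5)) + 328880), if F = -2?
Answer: 2*√82198 ≈ 573.40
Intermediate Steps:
r(a) = 1 (r(a) = (2*a)/((2*a)) = (2*a)*(1/(2*a)) = 1)
q(p) = -88 (q(p) = (1 - 12)*8 = -11*8 = -88)
√(q(9 + 10*(-6 + 5)) + 328880) = √(-88 + 328880) = √328792 = 2*√82198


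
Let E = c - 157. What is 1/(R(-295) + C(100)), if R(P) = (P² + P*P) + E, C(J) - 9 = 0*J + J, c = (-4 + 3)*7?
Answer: 1/173995 ≈ 5.7473e-6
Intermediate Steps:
c = -7 (c = -1*7 = -7)
C(J) = 9 + J (C(J) = 9 + (0*J + J) = 9 + (0 + J) = 9 + J)
E = -164 (E = -7 - 157 = -164)
R(P) = -164 + 2*P² (R(P) = (P² + P*P) - 164 = (P² + P²) - 164 = 2*P² - 164 = -164 + 2*P²)
1/(R(-295) + C(100)) = 1/((-164 + 2*(-295)²) + (9 + 100)) = 1/((-164 + 2*87025) + 109) = 1/((-164 + 174050) + 109) = 1/(173886 + 109) = 1/173995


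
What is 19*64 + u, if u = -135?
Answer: 1081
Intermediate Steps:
19*64 + u = 19*64 - 135 = 1216 - 135 = 1081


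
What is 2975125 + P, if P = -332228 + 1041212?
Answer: 3684109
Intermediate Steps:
P = 708984
2975125 + P = 2975125 + 708984 = 3684109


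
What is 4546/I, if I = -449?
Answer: -4546/449 ≈ -10.125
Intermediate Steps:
4546/I = 4546/(-449) = 4546*(-1/449) = -4546/449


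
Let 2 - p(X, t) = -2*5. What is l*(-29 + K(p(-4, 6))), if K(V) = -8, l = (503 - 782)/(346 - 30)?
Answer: 10323/316 ≈ 32.668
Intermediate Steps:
l = -279/316 ≈ -0.88291
p(X, t) = 12 (p(X, t) = 2 - (-2)*5 = 2 - 1*(-10) = 2 + 10 = 12)
l*(-29 + K(p(-4, 6))) = -279*(-29 - 8)/316 = -279/316*(-37) = 10323/316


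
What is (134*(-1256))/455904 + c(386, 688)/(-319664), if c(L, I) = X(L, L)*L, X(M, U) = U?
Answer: -951004705/1138563252 ≈ -0.83527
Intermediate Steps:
c(L, I) = L**2 (c(L, I) = L*L = L**2)
(134*(-1256))/455904 + c(386, 688)/(-319664) = (134*(-1256))/455904 + 386**2/(-319664) = -168304*1/455904 + 148996*(-1/319664) = -10519/28494 - 37249/79916 = -951004705/1138563252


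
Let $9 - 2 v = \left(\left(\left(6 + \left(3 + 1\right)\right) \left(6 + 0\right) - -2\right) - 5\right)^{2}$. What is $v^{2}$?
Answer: $2624400$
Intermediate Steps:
$v = -1620$ ($v = \frac{9}{2} - \frac{\left(\left(\left(6 + \left(3 + 1\right)\right) \left(6 + 0\right) - -2\right) - 5\right)^{2}}{2} = \frac{9}{2} - \frac{\left(\left(\left(6 + 4\right) 6 + 2\right) - 5\right)^{2}}{2} = \frac{9}{2} - \frac{\left(\left(10 \cdot 6 + 2\right) - 5\right)^{2}}{2} = \frac{9}{2} - \frac{\left(\left(60 + 2\right) - 5\right)^{2}}{2} = \frac{9}{2} - \frac{\left(62 - 5\right)^{2}}{2} = \frac{9}{2} - \frac{57^{2}}{2} = \frac{9}{2} - \frac{3249}{2} = -1620$)
$v^{2} = \left(-1620\right)^{2} = 2624400$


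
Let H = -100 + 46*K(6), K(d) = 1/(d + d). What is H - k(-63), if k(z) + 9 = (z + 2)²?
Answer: -22849/6 ≈ -3808.2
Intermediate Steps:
k(z) = -9 + (2 + z)² (k(z) = -9 + (z + 2)² = -9 + (2 + z)²)
K(d) = 1/(2*d)
H = -577/6 (H = -100 + 46*((½)/6) = -100 + 46*((½)*(⅙)) = -100 + 46*(1/12) = -100 + 23/6 = -577/6 ≈ -96.167)
H - k(-63) = -577/6 - (-9 + (2 - 63)²) = -577/6 - (-9 + (-61)²) = -577/6 - (-9 + 3721) = -577/6 - 1*3712 = -577/6 - 3712 = -22849/6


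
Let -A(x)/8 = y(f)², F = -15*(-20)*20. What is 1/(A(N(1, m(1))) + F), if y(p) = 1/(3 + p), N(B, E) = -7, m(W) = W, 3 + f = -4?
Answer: 2/11999 ≈ 0.00016668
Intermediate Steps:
f = -7 (f = -3 - 4 = -7)
F = 6000 (F = 300*20 = 6000)
A(x) = -½ (A(x) = -8/(3 - 7)² = -8*(1/(-4))² = -8*(-¼)² = -8*1/16 = -½)
1/(A(N(1, m(1))) + F) = 1/(-½ + 6000) = 1/(11999/2) = 2/11999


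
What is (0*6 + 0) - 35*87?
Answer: -3045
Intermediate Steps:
(0*6 + 0) - 35*87 = (0 + 0) - 3045 = 0 - 3045 = -3045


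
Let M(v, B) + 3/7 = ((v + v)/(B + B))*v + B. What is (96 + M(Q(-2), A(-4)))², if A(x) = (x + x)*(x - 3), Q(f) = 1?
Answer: 72063121/3136 ≈ 22979.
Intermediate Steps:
A(x) = 2*x*(-3 + x) (A(x) = (2*x)*(-3 + x) = 2*x*(-3 + x))
M(v, B) = -3/7 + B + v²/B (M(v, B) = -3/7 + (((v + v)/(B + B))*v + B) = -3/7 + (((2*v)/((2*B)))*v + B) = -3/7 + (((2*v)*(1/(2*B)))*v + B) = -3/7 + ((v/B)*v + B) = -3/7 + (v²/B + B) = -3/7 + (B + v²/B) = -3/7 + B + v²/B)
(96 + M(Q(-2), A(-4)))² = (96 + (-3/7 + 2*(-4)*(-3 - 4) + 1²/(2*(-4)*(-3 - 4))))² = (96 + (-3/7 + 2*(-4)*(-7) + 1/(2*(-4)*(-7))))² = (96 + (-3/7 + 56 + 1/56))² = (96 + 3113/56)² = (8489/56)² = 72063121/3136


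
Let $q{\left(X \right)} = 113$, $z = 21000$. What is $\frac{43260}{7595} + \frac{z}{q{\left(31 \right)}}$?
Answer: $\frac{4696668}{24521} \approx 191.54$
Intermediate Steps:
$\frac{43260}{7595} + \frac{z}{q{\left(31 \right)}} = \frac{43260}{7595} + \frac{21000}{113} = 43260 \cdot \frac{1}{7595} + 21000 \cdot \frac{1}{113} = \frac{1236}{217} + \frac{21000}{113} = \frac{4696668}{24521}$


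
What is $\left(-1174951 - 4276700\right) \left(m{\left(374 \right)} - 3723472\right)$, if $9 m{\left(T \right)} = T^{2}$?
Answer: $20214341503908$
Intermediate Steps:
$m{\left(T \right)} = \frac{T^{2}}{9}$
$\left(-1174951 - 4276700\right) \left(m{\left(374 \right)} - 3723472\right) = \left(-1174951 - 4276700\right) \left(\frac{374^{2}}{9} - 3723472\right) = - 5451651 \left(\frac{1}{9} \cdot 139876 - 3723472\right) = - 5451651 \left(\frac{139876}{9} - 3723472\right) = \left(-5451651\right) \left(- \frac{33371372}{9}\right) = 20214341503908$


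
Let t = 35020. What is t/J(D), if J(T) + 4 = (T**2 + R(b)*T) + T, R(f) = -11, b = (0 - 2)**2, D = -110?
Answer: 8755/3299 ≈ 2.6538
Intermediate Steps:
b = 4 (b = (-2)**2 = 4)
J(T) = -4 + T**2 - 10*T (J(T) = -4 + ((T**2 - 11*T) + T) = -4 + (T**2 - 10*T) = -4 + T**2 - 10*T)
t/J(D) = 35020/(-4 + (-110)**2 - 10*(-110)) = 35020/(-4 + 12100 + 1100) = 35020/13196 = 35020*(1/13196) = 8755/3299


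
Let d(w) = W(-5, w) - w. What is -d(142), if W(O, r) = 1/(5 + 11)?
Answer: 2271/16 ≈ 141.94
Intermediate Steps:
W(O, r) = 1/16
d(w) = 1/16 - w
-d(142) = -(1/16 - 1*142) = -(1/16 - 142) = -1*(-2271/16) = 2271/16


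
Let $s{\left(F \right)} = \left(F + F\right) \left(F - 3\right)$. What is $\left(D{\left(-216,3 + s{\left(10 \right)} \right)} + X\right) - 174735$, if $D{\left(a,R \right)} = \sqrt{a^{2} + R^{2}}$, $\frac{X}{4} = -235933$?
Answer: $-1118467 + \sqrt{67105} \approx -1.1182 \cdot 10^{6}$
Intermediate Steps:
$s{\left(F \right)} = 2 F \left(-3 + F\right)$
$X = -943732$ ($X = 4 \left(-235933\right) = -943732$)
$D{\left(a,R \right)} = \sqrt{R^{2} + a^{2}}$
$\left(D{\left(-216,3 + s{\left(10 \right)} \right)} + X\right) - 174735 = \left(\sqrt{\left(3 + 2 \cdot 10 \left(-3 + 10\right)\right)^{2} + \left(-216\right)^{2}} - 943732\right) - 174735 = \left(\sqrt{\left(3 + 2 \cdot 10 \cdot 7\right)^{2} + 46656} - 943732\right) - 174735 = \left(\sqrt{\left(3 + 140\right)^{2} + 46656} - 943732\right) - 174735 = \left(\sqrt{143^{2} + 46656} - 943732\right) - 174735 = \left(\sqrt{20449 + 46656} - 943732\right) - 174735 = \left(\sqrt{67105} - 943732\right) - 174735 = \left(-943732 + \sqrt{67105}\right) - 174735 = -1118467 + \sqrt{67105}$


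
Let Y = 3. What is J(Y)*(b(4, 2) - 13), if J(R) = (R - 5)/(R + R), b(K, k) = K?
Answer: 3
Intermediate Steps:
J(R) = (-5 + R)/(2*R) (J(R) = (-5 + R)/((2*R)) = (-5 + R)*(1/(2*R)) = (-5 + R)/(2*R))
J(Y)*(b(4, 2) - 13) = ((½)*(-5 + 3)/3)*(4 - 13) = ((½)*(⅓)*(-2))*(-9) = -⅓*(-9) = 3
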